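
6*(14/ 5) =84/ 5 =16.80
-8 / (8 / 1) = -1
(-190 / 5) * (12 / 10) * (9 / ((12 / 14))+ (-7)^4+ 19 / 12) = -110036.60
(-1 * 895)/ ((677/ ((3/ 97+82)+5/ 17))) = -121499830/ 1116373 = -108.83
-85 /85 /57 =-1 /57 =-0.02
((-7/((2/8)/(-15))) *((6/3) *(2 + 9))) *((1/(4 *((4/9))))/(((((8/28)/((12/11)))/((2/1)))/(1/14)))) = 2835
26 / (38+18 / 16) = 208 / 313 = 0.66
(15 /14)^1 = 15 /14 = 1.07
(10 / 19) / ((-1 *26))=-5 / 247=-0.02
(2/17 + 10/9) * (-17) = -188/9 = -20.89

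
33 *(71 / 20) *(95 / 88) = 4047 / 32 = 126.47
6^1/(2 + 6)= 3/4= 0.75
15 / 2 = 7.50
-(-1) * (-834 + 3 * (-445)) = -2169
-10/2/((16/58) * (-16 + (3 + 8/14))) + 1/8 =19/12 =1.58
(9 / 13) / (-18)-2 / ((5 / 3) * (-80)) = -61 / 2600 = -0.02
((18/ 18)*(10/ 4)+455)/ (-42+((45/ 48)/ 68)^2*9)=-180520960/ 16571741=-10.89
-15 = -15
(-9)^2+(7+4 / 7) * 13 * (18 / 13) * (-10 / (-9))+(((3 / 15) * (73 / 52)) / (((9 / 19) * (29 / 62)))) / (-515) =28429815671 / 122317650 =232.43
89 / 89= 1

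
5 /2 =2.50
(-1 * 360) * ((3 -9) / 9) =240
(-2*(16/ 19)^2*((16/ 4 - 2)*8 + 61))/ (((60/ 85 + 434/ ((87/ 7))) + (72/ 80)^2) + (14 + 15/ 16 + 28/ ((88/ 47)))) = -256555622400/ 155819379791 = -1.65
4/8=0.50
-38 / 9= -4.22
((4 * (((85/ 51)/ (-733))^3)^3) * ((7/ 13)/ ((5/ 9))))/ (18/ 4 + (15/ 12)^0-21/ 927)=-450625000/ 391918100059000631254436189630037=-0.00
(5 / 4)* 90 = 225 / 2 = 112.50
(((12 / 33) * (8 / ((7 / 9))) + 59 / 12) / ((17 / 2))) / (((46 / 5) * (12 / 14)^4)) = 13718285 / 66889152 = 0.21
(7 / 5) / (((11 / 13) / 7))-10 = 87 / 55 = 1.58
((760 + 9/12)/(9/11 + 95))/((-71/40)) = -9845/2201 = -4.47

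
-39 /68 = -0.57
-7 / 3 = -2.33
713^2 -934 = 507435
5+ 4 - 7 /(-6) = 61 /6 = 10.17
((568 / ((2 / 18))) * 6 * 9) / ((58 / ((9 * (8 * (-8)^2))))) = 636014592 / 29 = 21931537.66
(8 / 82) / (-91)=-4 / 3731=-0.00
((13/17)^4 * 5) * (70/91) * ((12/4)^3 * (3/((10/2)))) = 1779570/83521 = 21.31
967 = 967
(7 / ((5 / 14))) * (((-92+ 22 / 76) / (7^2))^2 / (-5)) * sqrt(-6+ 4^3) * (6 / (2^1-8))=485809 * sqrt(58) / 35378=104.58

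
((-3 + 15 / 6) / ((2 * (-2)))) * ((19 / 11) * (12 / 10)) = 57 / 220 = 0.26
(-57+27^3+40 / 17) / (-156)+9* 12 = -23633 / 1326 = -17.82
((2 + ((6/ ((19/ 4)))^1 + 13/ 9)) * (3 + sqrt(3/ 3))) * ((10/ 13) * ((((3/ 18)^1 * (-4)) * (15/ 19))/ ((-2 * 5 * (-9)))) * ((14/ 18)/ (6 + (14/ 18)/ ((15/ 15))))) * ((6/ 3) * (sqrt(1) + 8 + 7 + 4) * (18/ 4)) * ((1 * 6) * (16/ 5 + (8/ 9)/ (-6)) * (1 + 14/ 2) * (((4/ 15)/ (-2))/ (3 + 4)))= 339619840/ 69564339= 4.88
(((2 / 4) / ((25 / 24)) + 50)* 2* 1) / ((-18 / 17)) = -21454 / 225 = -95.35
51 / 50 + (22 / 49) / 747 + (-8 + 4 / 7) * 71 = -963405547 / 1830150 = -526.41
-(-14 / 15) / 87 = 14 / 1305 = 0.01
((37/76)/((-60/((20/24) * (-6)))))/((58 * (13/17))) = 629/687648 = 0.00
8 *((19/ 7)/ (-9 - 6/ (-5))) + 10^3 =272240/ 273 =997.22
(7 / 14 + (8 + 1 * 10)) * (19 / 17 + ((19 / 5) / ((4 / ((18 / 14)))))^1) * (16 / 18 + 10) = 1441853 / 3060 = 471.19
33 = 33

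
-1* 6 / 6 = -1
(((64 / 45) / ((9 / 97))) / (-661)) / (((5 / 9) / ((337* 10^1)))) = -4184192 / 29745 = -140.67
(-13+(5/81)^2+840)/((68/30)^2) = 33912325/210681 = 160.97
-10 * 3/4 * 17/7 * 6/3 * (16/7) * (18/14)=-36720/343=-107.06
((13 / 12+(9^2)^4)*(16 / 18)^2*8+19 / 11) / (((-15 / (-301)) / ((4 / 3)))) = 875690174808148 / 120285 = 7280127819.83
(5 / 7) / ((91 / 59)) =295 / 637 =0.46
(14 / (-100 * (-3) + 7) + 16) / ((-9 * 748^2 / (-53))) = 43513 / 257651592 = 0.00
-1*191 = -191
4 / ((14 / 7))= 2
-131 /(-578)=131 /578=0.23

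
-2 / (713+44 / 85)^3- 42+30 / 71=-658547774807659198 / 15839055557300879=-41.58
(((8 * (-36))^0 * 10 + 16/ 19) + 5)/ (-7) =-43/ 19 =-2.26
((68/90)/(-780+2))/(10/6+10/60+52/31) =-1054/3810255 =-0.00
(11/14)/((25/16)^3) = 22528/109375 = 0.21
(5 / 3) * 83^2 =34445 / 3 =11481.67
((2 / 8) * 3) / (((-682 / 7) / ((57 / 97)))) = -1197 / 264616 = -0.00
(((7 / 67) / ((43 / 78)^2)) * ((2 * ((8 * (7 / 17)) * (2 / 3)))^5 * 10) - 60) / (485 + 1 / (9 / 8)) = 26401130949223460 / 2307581522725989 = 11.44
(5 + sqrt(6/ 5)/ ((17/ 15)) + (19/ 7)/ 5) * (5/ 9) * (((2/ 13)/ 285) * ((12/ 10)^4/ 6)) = 48 * sqrt(30)/ 2624375 + 3104/ 5403125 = 0.00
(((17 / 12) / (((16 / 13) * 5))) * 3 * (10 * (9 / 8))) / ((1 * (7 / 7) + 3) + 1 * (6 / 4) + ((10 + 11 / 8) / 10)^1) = 1105 / 944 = 1.17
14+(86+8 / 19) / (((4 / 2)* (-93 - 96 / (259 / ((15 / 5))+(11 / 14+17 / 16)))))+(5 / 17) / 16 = 195347830343 / 14407107504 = 13.56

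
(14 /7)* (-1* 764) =-1528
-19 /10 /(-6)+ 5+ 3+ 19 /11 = 6629 /660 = 10.04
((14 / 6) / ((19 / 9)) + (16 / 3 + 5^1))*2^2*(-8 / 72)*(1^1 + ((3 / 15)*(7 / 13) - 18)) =318176 / 3705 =85.88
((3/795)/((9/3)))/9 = 1/7155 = 0.00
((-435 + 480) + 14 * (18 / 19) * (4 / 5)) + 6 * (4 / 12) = 5473 / 95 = 57.61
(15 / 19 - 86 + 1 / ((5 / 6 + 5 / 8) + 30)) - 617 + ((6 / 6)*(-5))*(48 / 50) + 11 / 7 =-14166695 / 20083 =-705.41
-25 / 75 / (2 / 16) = -8 / 3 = -2.67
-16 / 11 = -1.45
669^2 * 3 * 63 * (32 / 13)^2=512539441.99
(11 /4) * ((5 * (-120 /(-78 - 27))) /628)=55 /2198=0.03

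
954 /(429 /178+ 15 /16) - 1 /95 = 43017451 /150955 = 284.97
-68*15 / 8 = -255 / 2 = -127.50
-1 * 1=-1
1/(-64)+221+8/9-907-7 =-398665/576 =-692.13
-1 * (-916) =916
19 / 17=1.12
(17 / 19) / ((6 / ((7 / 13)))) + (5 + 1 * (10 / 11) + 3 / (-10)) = 231871 / 40755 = 5.69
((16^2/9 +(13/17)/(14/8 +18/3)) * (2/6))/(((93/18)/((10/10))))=270760/147033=1.84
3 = 3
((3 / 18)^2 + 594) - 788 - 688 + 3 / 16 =-126977 / 144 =-881.78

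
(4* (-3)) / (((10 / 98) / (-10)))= 1176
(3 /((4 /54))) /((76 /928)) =9396 /19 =494.53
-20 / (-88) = 5 / 22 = 0.23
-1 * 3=-3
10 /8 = 5 /4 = 1.25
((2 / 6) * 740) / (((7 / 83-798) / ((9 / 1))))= -184260 / 66227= -2.78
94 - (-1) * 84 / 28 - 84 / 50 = 2383 / 25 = 95.32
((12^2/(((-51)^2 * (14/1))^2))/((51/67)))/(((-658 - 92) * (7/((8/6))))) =-536/14792957636625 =-0.00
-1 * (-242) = 242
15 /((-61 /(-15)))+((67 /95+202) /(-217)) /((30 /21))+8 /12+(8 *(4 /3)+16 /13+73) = 6207364997 /70061550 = 88.60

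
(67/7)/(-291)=-67/2037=-0.03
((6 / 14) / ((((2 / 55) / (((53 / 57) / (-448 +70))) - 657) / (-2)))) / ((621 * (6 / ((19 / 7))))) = 55385 / 59587497963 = 0.00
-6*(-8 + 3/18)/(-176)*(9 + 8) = -799/176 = -4.54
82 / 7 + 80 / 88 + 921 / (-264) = 5627 / 616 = 9.13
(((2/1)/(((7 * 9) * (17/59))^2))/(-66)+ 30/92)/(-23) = -567625169/40047789474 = -0.01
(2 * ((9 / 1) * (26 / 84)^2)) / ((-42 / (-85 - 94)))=7.35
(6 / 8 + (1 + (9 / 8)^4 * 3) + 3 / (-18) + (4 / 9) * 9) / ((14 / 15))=638285 / 57344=11.13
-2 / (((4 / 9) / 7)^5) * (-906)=1756147476.48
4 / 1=4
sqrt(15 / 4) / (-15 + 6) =-sqrt(15) / 18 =-0.22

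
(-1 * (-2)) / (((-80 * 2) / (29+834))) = -863 / 80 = -10.79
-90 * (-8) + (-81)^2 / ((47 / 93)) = 644013 / 47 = 13702.40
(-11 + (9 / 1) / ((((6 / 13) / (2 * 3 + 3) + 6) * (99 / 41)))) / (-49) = 3851 / 18172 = 0.21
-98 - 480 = -578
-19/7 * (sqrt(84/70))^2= -114/35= -3.26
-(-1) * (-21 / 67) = -21 / 67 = -0.31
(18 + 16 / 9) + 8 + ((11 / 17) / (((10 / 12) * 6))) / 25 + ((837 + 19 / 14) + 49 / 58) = 3365960597 / 3882375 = 866.98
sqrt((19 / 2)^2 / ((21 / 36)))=19* sqrt(21) / 7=12.44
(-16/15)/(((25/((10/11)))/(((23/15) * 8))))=-5888/12375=-0.48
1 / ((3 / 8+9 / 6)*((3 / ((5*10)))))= 80 / 9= 8.89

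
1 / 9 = 0.11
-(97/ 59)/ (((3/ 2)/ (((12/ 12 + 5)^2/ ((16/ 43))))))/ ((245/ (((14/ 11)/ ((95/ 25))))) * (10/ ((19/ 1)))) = -12513/ 45430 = -0.28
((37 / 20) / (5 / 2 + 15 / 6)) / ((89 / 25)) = 37 / 356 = 0.10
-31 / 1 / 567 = -31 / 567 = -0.05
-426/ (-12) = 71/ 2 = 35.50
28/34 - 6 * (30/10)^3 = -2740/17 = -161.18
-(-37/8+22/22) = 29/8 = 3.62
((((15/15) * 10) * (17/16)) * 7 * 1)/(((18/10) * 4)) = 2975/288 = 10.33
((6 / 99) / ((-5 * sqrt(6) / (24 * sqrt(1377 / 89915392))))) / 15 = -sqrt(714) / 862400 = -0.00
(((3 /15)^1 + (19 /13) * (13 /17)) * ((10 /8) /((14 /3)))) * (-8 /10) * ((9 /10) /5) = -108 /2125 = -0.05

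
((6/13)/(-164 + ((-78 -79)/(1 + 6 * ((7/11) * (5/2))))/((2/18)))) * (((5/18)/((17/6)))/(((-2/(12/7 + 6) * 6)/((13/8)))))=1305/8226946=0.00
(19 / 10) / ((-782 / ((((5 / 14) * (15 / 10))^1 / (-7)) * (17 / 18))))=0.00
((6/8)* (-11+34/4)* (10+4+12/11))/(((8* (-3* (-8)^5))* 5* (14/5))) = -415/161480704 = -0.00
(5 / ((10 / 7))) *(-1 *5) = -35 / 2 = -17.50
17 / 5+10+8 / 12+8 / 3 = 251 / 15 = 16.73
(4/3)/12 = 1/9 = 0.11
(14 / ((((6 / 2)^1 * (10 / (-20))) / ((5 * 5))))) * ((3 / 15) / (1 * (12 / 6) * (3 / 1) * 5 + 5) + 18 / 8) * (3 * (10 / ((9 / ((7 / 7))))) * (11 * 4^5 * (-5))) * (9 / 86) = 444646400 / 43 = 10340613.95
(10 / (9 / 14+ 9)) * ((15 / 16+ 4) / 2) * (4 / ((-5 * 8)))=-553 / 2160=-0.26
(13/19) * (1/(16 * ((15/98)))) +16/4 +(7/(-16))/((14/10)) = 18089/4560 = 3.97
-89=-89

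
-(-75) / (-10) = -7.50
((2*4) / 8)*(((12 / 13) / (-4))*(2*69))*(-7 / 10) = 1449 / 65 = 22.29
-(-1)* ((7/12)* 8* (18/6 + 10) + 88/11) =206/3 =68.67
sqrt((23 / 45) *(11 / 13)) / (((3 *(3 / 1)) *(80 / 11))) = 11 *sqrt(16445) / 140400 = 0.01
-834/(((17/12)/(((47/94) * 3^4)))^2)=-196987464/289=-681617.52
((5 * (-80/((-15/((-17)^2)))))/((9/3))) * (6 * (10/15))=92480/9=10275.56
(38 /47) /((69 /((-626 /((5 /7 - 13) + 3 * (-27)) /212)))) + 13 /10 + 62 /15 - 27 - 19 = -45530388103 /1122369870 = -40.57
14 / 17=0.82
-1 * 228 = -228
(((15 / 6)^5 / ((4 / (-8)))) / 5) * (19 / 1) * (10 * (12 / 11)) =-178125 / 22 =-8096.59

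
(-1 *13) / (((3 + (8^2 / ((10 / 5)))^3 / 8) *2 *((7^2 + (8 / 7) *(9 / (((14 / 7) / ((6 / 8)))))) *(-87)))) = 91 / 263893620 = 0.00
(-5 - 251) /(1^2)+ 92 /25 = -6308 /25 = -252.32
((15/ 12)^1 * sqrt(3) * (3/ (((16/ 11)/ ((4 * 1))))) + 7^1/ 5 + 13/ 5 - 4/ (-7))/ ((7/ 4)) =128/ 49 + 165 * sqrt(3)/ 28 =12.82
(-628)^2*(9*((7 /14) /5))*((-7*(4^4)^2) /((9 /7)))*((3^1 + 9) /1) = -7598826848256 /5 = -1519765369651.20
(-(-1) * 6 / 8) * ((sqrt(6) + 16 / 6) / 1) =3 * sqrt(6) / 4 + 2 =3.84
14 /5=2.80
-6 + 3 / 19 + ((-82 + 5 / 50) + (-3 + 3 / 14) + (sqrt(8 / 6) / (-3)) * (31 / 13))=-60201 / 665 - 62 * sqrt(3) / 117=-91.45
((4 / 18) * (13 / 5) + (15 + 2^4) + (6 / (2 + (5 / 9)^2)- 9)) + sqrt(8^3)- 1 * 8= 39.80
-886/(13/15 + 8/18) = -39870/59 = -675.76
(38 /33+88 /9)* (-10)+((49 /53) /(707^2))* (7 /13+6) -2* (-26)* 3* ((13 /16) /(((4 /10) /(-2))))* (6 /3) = -1376.79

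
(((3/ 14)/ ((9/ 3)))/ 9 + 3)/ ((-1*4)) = -0.75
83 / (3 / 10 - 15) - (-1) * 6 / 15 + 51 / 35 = -557 / 147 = -3.79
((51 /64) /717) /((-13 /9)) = -153 /198848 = -0.00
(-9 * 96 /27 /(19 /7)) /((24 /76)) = -37.33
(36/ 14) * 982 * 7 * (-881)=-15572556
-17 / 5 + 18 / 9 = -1.40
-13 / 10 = -1.30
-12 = -12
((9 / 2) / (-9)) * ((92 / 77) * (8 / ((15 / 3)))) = -368 / 385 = -0.96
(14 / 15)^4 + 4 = 240916 / 50625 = 4.76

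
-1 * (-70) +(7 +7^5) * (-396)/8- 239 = -832462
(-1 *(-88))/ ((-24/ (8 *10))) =-880/ 3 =-293.33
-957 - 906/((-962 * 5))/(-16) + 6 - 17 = -37249093/38480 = -968.01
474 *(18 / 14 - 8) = -22278 / 7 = -3182.57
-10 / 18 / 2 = -5 / 18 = -0.28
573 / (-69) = -191 / 23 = -8.30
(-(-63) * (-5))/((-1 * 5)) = 63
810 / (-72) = -45 / 4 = -11.25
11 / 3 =3.67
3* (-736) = -2208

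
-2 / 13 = -0.15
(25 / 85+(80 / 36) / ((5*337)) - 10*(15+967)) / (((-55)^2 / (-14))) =7088393018 / 155972025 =45.45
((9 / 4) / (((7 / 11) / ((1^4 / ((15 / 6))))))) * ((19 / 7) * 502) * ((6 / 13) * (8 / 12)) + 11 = 1923559 / 3185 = 603.94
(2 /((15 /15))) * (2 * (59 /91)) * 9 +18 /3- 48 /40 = 12804 /455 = 28.14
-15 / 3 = -5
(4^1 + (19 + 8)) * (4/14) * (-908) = -56296/7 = -8042.29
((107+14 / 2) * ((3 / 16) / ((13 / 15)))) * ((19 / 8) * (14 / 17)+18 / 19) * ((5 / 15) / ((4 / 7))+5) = 11309265 / 28288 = 399.79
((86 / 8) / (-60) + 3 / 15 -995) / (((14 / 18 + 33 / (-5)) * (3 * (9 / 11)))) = 2626745 / 37728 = 69.62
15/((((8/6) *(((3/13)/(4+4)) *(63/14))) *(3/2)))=520/9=57.78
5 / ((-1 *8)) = -5 / 8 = -0.62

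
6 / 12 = 1 / 2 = 0.50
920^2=846400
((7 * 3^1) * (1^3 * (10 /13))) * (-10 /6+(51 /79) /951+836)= 4387787600 /325559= 13477.70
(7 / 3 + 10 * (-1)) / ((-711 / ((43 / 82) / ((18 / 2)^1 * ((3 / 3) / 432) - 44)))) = -0.00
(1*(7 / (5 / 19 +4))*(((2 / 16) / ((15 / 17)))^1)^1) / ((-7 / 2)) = -323 / 4860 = -0.07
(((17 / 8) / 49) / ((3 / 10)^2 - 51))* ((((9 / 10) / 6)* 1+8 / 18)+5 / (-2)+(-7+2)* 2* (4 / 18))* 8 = 0.03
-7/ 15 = -0.47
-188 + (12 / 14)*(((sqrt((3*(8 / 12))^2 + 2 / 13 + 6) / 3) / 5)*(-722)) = -188 - 2888*sqrt(429) / 455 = -319.47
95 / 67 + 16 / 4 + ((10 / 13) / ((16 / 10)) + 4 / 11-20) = -526483 / 38324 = -13.74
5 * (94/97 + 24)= 12110/97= 124.85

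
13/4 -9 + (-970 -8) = -3935/4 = -983.75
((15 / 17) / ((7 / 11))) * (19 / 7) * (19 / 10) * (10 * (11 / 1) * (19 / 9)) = 4149695 / 2499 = 1660.54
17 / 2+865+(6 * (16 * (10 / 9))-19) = 5767 / 6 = 961.17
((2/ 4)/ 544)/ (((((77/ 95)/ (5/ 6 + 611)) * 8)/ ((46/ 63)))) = 8021135/ 126669312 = 0.06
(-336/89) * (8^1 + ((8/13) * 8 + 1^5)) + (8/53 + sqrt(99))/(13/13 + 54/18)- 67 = -7329441/61321 + 3 * sqrt(11)/4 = -117.04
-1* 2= -2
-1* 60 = -60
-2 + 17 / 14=-11 / 14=-0.79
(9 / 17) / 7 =9 / 119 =0.08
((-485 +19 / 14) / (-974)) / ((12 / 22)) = 24827 / 27272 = 0.91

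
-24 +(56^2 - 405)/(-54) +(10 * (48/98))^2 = -50.58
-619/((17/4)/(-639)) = 1582164/17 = 93068.47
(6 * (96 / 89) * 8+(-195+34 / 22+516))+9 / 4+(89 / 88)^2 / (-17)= 4411450823 / 11716672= 376.51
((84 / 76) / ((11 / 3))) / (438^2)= 7 / 4455044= 0.00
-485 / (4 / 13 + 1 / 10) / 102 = -31525 / 2703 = -11.66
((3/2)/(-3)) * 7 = -7/2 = -3.50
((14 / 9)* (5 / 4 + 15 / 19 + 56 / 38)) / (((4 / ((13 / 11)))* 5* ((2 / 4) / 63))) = 170079 / 4180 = 40.69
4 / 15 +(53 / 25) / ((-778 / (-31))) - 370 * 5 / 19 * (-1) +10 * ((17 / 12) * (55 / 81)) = 4819551598 / 44900325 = 107.34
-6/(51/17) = -2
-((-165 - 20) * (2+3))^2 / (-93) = 855625 / 93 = 9200.27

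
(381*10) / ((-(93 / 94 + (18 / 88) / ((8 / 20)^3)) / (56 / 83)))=-1176609280 / 1915723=-614.19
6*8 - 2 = 46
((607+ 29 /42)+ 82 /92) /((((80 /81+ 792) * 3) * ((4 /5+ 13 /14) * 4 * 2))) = 0.02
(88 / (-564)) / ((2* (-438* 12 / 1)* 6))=11 / 4446576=0.00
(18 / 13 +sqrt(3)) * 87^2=136242 / 13 +7569 * sqrt(3)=23590.05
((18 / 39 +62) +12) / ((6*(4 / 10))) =1210 / 39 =31.03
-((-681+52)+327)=302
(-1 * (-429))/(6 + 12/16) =572/9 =63.56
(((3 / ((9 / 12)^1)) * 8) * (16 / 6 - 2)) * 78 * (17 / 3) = 28288 / 3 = 9429.33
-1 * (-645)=645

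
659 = 659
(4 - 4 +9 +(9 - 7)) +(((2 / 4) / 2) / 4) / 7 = 1233 / 112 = 11.01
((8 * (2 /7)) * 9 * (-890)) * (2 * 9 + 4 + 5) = -3460320 /7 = -494331.43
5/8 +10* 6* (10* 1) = 4805/8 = 600.62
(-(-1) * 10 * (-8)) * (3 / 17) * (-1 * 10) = 2400 / 17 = 141.18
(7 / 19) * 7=49 / 19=2.58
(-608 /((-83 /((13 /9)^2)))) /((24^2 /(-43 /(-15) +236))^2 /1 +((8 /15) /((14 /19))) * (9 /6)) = 23084578484240 /10422585491193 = 2.21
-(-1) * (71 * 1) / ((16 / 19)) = 1349 / 16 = 84.31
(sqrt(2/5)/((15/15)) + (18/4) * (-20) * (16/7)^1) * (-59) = 84960/7 - 59 * sqrt(10)/5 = 12099.83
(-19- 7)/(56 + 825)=-26/881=-0.03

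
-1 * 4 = -4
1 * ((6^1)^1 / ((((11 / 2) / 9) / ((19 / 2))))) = 1026 / 11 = 93.27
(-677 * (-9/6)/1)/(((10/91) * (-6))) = -61607/40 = -1540.18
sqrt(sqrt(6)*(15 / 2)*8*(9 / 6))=3*2^(3 / 4)*3^(1 / 4)*sqrt(5)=14.85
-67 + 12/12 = -66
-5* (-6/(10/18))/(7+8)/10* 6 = 54/25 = 2.16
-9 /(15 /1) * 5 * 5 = -15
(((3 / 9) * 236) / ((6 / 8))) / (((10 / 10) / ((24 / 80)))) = 472 / 15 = 31.47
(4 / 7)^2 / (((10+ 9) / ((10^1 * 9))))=1440 / 931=1.55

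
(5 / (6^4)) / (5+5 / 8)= 1 / 1458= 0.00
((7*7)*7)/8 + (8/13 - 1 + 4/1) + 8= 5667/104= 54.49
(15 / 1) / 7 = 15 / 7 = 2.14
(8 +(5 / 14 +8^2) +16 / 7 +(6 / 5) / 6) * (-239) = -1252121 / 70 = -17887.44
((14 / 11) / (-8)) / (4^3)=-7 / 2816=-0.00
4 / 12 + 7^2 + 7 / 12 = 599 / 12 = 49.92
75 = 75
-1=-1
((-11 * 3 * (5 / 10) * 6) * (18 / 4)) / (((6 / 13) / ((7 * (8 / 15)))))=-18018 / 5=-3603.60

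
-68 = -68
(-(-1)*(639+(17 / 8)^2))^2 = 1696204225 / 4096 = 414112.36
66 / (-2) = -33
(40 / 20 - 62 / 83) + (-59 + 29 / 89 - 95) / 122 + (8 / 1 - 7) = 895255 / 901214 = 0.99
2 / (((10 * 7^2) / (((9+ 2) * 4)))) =0.18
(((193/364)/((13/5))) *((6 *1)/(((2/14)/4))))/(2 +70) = 0.48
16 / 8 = 2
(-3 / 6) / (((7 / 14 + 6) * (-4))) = 1 / 52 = 0.02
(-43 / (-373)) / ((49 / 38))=1634 / 18277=0.09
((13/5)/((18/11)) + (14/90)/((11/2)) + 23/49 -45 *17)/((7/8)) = -148035724/169785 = -871.90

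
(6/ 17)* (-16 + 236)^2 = 290400/ 17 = 17082.35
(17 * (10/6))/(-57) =-85/171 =-0.50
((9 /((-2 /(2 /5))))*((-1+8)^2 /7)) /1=-63 /5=-12.60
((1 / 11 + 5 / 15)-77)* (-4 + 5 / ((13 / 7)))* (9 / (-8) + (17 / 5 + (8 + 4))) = 24529589 / 17160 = 1429.46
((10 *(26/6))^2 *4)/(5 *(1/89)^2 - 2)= -535459600/142533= -3756.74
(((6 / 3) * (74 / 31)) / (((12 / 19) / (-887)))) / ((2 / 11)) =-6859171 / 186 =-36877.26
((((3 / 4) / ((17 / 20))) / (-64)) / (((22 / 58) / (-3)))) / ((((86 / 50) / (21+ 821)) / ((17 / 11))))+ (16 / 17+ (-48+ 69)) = 295600133 / 2830432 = 104.44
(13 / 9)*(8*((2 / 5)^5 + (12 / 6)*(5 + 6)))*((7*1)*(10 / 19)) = 937.04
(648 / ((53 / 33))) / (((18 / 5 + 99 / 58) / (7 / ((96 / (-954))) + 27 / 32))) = -10522215 / 2014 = -5224.54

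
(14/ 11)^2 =196/ 121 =1.62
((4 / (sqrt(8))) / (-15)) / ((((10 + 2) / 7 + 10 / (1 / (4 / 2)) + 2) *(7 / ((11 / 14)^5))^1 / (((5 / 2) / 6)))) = -161051 *sqrt(2) / 3214036224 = -0.00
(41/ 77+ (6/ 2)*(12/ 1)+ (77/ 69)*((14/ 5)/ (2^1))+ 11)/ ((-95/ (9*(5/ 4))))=-3912609/ 672980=-5.81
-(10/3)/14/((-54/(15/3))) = 25/1134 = 0.02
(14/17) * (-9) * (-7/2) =441/17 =25.94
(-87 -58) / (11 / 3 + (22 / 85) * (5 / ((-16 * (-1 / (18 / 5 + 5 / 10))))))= -591600 / 16313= -36.27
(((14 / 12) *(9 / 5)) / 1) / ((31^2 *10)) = 21 / 96100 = 0.00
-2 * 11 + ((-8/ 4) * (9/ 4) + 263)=473/ 2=236.50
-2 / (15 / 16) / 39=-32 / 585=-0.05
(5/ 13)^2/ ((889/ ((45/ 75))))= 15/ 150241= 0.00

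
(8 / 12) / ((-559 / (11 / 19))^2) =242 / 338416923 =0.00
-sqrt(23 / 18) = -sqrt(46) / 6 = -1.13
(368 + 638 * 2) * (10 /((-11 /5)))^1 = -82200 /11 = -7472.73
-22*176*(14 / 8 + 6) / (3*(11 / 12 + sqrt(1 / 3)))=-1320352 / 73 + 480128*sqrt(3) / 73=-6695.15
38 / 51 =0.75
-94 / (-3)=94 / 3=31.33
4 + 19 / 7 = 47 / 7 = 6.71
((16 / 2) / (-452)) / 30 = -1 / 1695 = -0.00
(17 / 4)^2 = 289 / 16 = 18.06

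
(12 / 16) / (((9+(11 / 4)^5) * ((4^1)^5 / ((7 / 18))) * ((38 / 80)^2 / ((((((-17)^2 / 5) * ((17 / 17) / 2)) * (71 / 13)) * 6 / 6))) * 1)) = 2872660 / 2397189093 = 0.00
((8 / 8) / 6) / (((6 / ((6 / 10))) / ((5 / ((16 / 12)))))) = 1 / 16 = 0.06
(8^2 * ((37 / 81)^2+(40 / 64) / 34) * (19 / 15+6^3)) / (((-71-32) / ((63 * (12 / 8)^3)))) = -9243211649 / 1418310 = -6517.06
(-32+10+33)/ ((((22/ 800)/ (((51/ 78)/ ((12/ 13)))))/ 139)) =118150/ 3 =39383.33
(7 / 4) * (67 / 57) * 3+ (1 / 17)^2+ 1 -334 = -326.83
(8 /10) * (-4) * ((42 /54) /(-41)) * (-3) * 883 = -98896 /615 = -160.81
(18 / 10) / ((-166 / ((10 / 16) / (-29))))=0.00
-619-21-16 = -656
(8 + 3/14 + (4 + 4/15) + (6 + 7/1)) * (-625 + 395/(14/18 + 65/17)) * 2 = -27476.36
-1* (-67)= 67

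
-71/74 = -0.96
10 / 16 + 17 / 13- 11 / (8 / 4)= -371 / 104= -3.57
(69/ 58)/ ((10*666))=23/ 128760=0.00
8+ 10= 18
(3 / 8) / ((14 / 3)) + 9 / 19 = 1179 / 2128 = 0.55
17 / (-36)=-17 / 36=-0.47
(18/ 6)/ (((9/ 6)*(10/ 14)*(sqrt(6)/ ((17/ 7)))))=17*sqrt(6)/ 15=2.78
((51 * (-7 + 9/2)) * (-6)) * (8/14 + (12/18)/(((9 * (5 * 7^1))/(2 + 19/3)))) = 28390/63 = 450.63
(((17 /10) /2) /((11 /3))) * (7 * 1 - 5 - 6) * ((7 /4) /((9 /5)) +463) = -283951 /660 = -430.23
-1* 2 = -2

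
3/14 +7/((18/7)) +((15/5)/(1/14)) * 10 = 26645/63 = 422.94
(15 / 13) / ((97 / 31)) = 465 / 1261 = 0.37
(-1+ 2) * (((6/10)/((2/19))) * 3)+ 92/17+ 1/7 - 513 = -583511/1190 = -490.35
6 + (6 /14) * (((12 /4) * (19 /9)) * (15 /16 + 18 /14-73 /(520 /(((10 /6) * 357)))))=-2188087 /10192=-214.69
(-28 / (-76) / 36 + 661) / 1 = 452131 / 684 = 661.01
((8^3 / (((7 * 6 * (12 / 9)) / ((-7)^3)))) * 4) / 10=-6272 / 5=-1254.40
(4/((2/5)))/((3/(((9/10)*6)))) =18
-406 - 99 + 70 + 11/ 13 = -5644/ 13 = -434.15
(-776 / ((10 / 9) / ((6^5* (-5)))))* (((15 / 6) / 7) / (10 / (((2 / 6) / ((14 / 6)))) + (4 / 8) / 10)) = 452563200 / 3269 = 138440.87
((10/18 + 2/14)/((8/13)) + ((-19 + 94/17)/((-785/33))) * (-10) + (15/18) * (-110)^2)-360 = 3268375963/336294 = 9718.81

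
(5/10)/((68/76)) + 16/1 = 563/34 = 16.56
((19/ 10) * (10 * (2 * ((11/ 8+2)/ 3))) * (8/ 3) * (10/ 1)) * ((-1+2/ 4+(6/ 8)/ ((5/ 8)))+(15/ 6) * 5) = 15048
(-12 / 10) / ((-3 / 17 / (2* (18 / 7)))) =1224 / 35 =34.97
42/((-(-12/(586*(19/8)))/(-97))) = -3779993/8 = -472499.12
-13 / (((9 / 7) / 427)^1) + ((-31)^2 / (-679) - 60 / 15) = -26416996 / 6111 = -4322.86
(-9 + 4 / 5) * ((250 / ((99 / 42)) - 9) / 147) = -131323 / 24255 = -5.41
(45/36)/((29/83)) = 3.58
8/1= 8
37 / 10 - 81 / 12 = -61 / 20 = -3.05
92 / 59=1.56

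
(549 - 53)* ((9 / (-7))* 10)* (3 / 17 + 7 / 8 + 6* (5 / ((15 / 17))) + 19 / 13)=-360216900 / 1547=-232848.67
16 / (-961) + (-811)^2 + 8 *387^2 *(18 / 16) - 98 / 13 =25056391120 / 12493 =2005634.44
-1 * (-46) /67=46 /67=0.69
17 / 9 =1.89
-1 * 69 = -69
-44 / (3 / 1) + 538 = 1570 / 3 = 523.33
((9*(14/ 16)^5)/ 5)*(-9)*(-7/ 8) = 9529569/ 1310720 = 7.27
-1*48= -48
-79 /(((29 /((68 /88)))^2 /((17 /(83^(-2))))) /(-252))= 168449834889 /101761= 1655347.68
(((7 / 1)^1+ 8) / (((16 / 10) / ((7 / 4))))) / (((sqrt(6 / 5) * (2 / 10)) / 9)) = 7875 * sqrt(30) / 64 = 673.96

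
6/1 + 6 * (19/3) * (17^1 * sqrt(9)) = 1944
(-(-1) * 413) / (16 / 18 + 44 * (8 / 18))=3717 / 184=20.20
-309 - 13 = -322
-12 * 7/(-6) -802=-788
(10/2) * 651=3255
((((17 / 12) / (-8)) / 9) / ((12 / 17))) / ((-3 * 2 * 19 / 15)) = 0.00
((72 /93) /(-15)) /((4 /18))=-0.23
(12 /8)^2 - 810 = -3231 /4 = -807.75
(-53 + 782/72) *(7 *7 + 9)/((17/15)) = -219965/102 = -2156.52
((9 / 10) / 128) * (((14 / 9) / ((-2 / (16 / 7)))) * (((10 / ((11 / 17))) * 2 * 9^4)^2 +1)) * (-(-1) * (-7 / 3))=1199497473.62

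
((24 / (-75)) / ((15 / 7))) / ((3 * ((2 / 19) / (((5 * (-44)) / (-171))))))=-1232 / 2025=-0.61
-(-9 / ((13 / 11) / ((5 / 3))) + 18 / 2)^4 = -5308416 / 28561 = -185.86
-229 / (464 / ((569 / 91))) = -3.09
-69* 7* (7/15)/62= -1127/310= -3.64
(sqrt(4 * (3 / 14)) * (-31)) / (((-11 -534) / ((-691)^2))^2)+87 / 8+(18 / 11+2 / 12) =3347 / 264 -7067631266191 * sqrt(42) / 2079175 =-22029631.57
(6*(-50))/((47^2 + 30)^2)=-300/5013121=-0.00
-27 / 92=-0.29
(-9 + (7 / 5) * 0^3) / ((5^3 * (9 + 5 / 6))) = -54 / 7375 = -0.01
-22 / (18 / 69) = -253 / 3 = -84.33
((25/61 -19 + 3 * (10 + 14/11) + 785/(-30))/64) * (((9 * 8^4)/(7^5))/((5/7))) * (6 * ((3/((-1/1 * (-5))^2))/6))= -12683232/201383875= -0.06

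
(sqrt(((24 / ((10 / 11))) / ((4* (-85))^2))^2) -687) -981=-241025967 / 144500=-1668.00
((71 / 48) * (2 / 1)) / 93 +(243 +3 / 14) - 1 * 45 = 3097397 / 15624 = 198.25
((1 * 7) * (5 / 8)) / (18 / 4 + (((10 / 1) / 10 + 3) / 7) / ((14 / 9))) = 1715 / 1908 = 0.90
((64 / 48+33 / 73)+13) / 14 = 1619 / 1533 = 1.06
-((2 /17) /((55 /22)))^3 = -64 /614125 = -0.00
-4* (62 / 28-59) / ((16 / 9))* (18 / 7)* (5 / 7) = 321975 / 1372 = 234.68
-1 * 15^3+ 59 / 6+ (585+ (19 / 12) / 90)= -3002561 / 1080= -2780.15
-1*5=-5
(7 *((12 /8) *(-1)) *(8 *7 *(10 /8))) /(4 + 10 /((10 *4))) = -2940 /17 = -172.94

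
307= 307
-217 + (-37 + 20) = -234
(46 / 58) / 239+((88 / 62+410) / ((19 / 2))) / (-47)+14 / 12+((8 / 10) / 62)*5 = 360413273 / 1151225238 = 0.31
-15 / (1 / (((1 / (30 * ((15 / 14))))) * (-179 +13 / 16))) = 19957 / 240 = 83.15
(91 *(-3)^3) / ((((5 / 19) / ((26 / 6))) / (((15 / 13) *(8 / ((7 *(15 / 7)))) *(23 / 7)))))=-409032 / 5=-81806.40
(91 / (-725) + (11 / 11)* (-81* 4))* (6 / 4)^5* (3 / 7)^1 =-171308439 / 162400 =-1054.85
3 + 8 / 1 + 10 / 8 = 49 / 4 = 12.25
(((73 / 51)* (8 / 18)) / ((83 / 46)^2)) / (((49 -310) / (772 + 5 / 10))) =-159102040 / 275098437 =-0.58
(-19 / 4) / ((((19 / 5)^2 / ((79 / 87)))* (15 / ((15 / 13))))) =-1975 / 85956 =-0.02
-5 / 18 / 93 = -5 / 1674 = -0.00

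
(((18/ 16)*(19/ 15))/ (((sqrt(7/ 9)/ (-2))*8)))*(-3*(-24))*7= -1539*sqrt(7)/ 20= -203.59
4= 4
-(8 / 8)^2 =-1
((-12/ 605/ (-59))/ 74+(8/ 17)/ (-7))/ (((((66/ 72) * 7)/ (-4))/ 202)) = 102438298176/ 12101711545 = 8.46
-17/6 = -2.83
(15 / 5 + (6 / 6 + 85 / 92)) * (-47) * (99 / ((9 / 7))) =-1639407 / 92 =-17819.64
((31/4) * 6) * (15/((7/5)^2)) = 34875/98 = 355.87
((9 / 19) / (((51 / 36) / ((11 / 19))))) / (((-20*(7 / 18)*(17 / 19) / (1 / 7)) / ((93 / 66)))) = -0.01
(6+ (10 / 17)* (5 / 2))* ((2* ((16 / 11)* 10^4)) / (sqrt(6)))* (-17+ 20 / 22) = -1198880000* sqrt(6) / 2057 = -1427634.55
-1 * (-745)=745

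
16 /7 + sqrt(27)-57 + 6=-341 /7 + 3 * sqrt(3)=-43.52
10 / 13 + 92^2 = 110042 / 13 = 8464.77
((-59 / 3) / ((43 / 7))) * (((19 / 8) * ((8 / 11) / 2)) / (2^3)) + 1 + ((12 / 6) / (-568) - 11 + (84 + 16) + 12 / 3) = 150963683 / 1611984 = 93.65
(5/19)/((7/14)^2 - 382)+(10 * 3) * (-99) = -86168630/29013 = -2970.00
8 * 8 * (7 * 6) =2688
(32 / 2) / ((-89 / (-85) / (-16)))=-21760 / 89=-244.49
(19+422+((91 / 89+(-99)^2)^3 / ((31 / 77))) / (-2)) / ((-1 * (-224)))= -3651571348232191543 / 699329248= -5221533860.73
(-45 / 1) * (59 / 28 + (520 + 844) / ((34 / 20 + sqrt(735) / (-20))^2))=-1300449870855 / 4962748-11686752000 * sqrt(15) / 177241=-517415.46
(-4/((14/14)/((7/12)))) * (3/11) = -7/11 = -0.64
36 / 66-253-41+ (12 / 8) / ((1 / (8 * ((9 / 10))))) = -15546 / 55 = -282.65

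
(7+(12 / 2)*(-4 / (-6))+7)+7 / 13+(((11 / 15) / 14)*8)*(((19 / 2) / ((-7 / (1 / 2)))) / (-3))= 534122 / 28665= 18.63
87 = 87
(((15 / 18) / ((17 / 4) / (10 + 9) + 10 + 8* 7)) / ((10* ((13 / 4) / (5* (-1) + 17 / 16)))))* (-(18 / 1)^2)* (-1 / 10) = -4617 / 93470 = -0.05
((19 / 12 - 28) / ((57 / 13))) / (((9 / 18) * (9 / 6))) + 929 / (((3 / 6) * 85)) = 602869 / 43605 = 13.83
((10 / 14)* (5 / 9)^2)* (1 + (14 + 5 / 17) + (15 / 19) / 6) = 1245625 / 366282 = 3.40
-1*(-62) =62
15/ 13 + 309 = 4032/ 13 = 310.15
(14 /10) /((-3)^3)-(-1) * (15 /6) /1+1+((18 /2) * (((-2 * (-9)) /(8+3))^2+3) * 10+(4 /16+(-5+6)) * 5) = 34021877 /65340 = 520.69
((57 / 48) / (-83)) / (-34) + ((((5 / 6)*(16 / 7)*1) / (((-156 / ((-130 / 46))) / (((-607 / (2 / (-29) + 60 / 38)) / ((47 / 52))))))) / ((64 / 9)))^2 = 98656759276155747 / 21179436624510976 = 4.66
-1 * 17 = -17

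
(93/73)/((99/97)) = 3007/2409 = 1.25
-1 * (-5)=5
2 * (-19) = -38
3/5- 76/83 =-131/415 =-0.32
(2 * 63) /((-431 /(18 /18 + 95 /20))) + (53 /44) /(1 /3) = 36651 /18964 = 1.93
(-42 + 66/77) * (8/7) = -47.02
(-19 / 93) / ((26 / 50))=-475 / 1209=-0.39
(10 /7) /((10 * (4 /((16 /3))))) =4 /21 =0.19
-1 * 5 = -5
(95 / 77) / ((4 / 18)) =855 / 154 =5.55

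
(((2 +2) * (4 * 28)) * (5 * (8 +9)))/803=38080/803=47.42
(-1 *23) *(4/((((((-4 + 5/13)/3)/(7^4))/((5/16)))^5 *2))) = 517442019378828072716501803125/120242835030016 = 4303308544327484.99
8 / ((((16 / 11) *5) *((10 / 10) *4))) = 0.28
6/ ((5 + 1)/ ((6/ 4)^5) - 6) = -243/ 211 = -1.15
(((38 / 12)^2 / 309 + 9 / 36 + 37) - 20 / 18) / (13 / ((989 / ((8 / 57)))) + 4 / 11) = 41585140685 / 420183144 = 98.97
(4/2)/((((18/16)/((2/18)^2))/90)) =160/81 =1.98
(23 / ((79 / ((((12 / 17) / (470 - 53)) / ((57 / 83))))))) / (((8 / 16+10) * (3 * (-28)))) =-3818 / 4692499749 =-0.00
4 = 4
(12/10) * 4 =24/5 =4.80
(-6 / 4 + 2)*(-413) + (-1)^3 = -415 / 2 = -207.50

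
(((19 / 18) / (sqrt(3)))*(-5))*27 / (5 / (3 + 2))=-95*sqrt(3) / 2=-82.27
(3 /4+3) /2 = 15 /8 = 1.88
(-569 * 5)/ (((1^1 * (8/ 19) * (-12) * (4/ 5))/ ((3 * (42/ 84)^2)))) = 527.88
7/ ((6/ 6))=7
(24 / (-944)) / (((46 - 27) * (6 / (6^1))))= -3 / 2242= -0.00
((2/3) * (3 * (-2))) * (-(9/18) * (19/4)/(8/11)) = 209/16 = 13.06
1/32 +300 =9601/32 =300.03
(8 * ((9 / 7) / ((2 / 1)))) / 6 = 6 / 7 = 0.86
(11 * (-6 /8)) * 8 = -66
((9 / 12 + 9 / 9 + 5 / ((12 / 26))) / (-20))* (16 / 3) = -151 / 45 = -3.36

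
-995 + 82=-913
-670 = -670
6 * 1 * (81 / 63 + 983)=5905.71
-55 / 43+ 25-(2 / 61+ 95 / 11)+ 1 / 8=3503165 / 230824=15.18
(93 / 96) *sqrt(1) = 31 / 32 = 0.97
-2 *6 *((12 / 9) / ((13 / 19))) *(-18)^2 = -98496 / 13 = -7576.62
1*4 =4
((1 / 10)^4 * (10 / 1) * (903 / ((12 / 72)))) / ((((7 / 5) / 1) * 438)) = 129 / 14600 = 0.01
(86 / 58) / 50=43 / 1450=0.03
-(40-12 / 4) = -37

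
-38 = -38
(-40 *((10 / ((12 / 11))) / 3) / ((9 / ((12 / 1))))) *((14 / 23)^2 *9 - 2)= -217.49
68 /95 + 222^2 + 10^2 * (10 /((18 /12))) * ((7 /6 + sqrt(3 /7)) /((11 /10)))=20000 * sqrt(21) /231 + 470172752 /9405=50388.55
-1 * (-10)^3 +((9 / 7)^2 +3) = 49228 / 49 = 1004.65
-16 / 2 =-8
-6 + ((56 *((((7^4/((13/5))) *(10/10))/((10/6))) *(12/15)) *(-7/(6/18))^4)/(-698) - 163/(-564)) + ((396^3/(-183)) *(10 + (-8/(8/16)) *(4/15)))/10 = -27748275485682641/3902273700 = -7110796.84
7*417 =2919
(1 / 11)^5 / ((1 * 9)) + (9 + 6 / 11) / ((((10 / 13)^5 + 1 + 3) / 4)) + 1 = 5711526120065 / 574410455487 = 9.94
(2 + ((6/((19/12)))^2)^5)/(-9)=-3743918504757003026/55179596320209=-67849.69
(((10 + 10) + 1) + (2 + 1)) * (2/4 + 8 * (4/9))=292/3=97.33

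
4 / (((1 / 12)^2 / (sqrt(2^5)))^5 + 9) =4631027002952375432114866225152 / 10419810756642844722258449006591- 1014454095446016 * sqrt(2) / 10419810756642844722258449006591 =0.44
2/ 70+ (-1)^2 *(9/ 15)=22/ 35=0.63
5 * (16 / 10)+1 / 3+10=55 / 3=18.33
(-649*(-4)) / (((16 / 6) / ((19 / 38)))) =1947 / 4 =486.75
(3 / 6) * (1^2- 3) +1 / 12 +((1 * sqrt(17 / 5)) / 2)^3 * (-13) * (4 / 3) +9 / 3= 25 / 12- 221 * sqrt(85) / 150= -11.50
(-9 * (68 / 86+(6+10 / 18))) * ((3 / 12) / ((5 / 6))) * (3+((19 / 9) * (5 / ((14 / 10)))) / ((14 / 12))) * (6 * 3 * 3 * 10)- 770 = -215171492 / 2107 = -102122.21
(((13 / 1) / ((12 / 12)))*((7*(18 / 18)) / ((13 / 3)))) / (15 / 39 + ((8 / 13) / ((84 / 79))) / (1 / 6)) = 49 / 9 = 5.44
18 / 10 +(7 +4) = 64 / 5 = 12.80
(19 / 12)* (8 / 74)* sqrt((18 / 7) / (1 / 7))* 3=57* sqrt(2) / 37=2.18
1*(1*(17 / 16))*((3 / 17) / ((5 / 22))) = 33 / 40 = 0.82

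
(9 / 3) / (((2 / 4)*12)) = 1 / 2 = 0.50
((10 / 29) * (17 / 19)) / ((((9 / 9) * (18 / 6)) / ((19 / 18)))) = 85 / 783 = 0.11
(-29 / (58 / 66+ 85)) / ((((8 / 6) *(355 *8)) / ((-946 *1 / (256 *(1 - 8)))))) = -0.00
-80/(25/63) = -1008/5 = -201.60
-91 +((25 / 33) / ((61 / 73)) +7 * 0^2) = -90.09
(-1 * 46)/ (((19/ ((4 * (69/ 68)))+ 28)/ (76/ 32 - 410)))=573.75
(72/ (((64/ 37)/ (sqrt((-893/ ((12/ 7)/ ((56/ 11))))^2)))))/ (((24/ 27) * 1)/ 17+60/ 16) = 743125131/ 25597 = 29031.73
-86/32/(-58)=43/928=0.05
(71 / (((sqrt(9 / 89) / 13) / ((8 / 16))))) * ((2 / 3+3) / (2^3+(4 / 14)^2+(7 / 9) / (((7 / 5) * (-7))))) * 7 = 3482479 * sqrt(89) / 7058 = 4654.81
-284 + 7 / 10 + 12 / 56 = -9908 / 35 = -283.09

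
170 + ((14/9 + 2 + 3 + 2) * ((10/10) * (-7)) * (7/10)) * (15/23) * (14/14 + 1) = 7957/69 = 115.32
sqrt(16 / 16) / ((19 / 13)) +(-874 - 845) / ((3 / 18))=-195953 / 19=-10313.32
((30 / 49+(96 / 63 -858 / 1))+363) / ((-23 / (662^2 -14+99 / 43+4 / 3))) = 4095810002689 / 436149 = 9390850.38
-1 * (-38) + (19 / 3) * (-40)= -215.33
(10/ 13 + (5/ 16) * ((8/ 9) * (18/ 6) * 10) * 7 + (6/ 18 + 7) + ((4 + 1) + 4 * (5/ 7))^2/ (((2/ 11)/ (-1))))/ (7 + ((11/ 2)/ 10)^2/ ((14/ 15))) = -83504560/ 2239419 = -37.29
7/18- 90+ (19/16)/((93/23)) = -398713/4464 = -89.32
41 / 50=0.82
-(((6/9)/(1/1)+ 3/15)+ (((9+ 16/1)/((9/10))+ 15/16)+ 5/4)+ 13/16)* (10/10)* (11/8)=-1958/45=-43.51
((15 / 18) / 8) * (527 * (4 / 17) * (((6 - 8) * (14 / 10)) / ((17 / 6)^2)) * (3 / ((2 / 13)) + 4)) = -30597 / 289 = -105.87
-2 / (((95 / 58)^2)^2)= -22632992 / 81450625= -0.28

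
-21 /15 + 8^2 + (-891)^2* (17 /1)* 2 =134960083 /5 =26992016.60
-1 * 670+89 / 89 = -669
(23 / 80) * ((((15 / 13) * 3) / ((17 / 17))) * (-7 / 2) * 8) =-27.87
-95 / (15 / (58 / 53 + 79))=-26885 / 53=-507.26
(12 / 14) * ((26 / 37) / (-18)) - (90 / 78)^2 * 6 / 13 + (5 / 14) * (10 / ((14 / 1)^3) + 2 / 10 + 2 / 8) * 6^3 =34.35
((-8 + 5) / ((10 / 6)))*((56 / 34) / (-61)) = 252 / 5185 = 0.05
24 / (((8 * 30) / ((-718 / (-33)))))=359 / 165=2.18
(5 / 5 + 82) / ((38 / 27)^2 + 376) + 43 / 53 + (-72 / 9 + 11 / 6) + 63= 57.86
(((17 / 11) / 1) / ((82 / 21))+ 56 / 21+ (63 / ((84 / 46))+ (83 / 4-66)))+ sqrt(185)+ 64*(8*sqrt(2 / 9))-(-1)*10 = 12515 / 5412+ sqrt(185)+ 512*sqrt(2) / 3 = 257.27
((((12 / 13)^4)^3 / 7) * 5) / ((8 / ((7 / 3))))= 1857520926720 / 23298085122481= 0.08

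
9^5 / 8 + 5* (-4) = 58889 / 8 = 7361.12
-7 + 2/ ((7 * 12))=-293/ 42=-6.98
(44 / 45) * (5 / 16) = 11 / 36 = 0.31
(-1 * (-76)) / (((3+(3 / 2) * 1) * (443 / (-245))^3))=-2235331000 / 782444763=-2.86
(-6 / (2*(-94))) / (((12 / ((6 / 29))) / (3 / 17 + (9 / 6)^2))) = 495 / 370736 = 0.00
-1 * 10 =-10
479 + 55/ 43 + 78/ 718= 7415745/ 15437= 480.39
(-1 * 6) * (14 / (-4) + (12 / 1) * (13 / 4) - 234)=1191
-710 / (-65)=142 / 13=10.92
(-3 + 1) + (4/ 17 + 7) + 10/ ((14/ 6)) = 9.52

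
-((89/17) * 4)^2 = -126736/289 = -438.53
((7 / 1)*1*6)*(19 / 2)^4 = 2736741 / 8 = 342092.62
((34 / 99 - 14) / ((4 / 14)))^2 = 2284.65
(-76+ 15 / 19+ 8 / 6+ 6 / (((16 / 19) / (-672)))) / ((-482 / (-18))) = -831381 / 4579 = -181.56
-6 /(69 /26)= -52 /23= -2.26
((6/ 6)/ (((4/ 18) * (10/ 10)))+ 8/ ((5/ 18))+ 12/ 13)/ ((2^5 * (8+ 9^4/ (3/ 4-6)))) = -31143/ 36158720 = -0.00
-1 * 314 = -314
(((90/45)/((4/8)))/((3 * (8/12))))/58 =1/29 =0.03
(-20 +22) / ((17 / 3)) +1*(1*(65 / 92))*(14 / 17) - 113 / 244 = 2647 / 5612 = 0.47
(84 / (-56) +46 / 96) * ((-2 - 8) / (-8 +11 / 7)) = -343 / 216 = -1.59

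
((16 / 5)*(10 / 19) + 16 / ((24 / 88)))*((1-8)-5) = -13760 / 19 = -724.21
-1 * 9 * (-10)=90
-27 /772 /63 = -3 /5404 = -0.00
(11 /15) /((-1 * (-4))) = 11 /60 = 0.18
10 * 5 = 50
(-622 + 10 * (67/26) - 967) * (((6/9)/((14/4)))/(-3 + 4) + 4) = -596112/91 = -6550.68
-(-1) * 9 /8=9 /8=1.12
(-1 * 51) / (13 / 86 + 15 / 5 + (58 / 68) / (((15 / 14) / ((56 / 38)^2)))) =-403753230 / 38633977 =-10.45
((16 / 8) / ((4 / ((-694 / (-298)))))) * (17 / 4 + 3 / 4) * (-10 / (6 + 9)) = -1735 / 447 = -3.88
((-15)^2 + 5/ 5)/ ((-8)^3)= -113/ 256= -0.44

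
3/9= 1/3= 0.33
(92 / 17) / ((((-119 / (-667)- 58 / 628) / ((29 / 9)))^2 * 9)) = 3393866750601968 / 4025599959897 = 843.07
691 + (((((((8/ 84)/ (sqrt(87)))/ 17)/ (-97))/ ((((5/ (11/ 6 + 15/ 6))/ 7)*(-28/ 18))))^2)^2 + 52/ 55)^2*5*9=13867889592741460287264358203500639302226211888616/ 18965289085014350367577337951888862400266328125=731.22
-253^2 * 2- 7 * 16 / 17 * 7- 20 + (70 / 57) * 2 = -124111130 / 969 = -128081.66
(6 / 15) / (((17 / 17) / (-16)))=-32 / 5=-6.40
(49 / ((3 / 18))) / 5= 294 / 5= 58.80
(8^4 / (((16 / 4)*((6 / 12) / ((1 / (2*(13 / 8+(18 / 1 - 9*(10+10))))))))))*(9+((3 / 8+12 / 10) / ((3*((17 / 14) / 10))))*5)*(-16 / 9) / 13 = 22740992 / 850629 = 26.73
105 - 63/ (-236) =24843/ 236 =105.27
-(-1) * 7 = 7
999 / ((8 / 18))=8991 / 4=2247.75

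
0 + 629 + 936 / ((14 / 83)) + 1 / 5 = 216242 / 35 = 6178.34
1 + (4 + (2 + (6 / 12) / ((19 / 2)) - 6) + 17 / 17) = 39 / 19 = 2.05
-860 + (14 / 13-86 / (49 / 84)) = -91578 / 91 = -1006.35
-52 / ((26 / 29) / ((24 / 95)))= -1392 / 95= -14.65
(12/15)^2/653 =16/16325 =0.00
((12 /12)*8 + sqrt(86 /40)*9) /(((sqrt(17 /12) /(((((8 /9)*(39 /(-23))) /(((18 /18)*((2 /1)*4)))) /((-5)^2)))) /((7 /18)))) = -0.05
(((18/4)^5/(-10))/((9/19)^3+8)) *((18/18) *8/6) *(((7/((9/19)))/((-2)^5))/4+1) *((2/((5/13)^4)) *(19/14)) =-3330.05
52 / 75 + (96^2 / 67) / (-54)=-9316 / 5025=-1.85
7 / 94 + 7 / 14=27 / 47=0.57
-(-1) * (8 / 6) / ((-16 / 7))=-7 / 12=-0.58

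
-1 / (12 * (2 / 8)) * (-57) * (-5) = -95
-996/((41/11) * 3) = -3652/41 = -89.07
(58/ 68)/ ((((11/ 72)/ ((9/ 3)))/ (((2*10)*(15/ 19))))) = 939600/ 3553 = 264.45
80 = 80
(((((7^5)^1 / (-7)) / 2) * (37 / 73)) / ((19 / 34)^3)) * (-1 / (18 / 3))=872912362 / 1502121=581.12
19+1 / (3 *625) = 35626 / 1875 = 19.00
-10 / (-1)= 10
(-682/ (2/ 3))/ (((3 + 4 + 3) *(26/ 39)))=-3069/ 20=-153.45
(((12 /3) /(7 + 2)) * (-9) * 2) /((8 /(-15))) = 15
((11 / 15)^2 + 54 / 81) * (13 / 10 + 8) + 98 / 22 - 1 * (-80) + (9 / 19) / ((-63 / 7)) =14985809 / 156750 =95.60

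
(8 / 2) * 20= 80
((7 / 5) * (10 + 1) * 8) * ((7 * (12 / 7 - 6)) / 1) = -3696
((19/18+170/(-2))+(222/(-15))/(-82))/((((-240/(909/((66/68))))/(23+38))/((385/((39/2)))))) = 226611382151/575640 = 393668.58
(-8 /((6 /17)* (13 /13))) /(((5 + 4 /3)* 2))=-34 /19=-1.79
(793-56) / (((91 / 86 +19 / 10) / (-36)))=-475365 / 53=-8969.15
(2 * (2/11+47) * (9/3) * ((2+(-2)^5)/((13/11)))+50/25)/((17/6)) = -560364/221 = -2535.58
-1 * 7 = -7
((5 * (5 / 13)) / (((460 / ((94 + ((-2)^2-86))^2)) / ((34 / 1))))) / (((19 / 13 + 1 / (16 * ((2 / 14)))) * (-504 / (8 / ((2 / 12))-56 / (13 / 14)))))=43520 / 165347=0.26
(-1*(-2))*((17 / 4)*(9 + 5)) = 119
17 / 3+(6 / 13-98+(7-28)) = -4402 / 39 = -112.87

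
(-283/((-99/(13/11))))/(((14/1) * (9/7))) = 3679/19602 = 0.19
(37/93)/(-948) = -37/88164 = -0.00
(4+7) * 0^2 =0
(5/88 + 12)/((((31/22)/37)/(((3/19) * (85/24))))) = 3336845/18848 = 177.04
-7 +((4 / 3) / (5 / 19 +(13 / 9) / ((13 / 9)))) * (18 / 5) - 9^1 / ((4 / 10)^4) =-28381 / 80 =-354.76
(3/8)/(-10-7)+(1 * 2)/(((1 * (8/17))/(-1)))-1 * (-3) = -173/136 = -1.27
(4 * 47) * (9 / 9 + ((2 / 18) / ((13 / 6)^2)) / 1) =32524 / 169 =192.45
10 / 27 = 0.37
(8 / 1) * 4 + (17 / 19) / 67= 40753 / 1273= 32.01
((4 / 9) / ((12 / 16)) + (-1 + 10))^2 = 67081 / 729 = 92.02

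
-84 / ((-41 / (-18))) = -1512 / 41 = -36.88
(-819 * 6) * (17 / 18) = -4641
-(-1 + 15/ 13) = -2/ 13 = -0.15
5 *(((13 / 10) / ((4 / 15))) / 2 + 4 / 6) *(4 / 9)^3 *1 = 1.36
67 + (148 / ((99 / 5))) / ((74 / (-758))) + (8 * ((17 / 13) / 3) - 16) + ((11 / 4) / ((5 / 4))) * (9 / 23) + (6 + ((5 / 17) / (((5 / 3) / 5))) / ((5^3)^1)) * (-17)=-91272913 / 740025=-123.34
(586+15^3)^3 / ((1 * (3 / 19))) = 1180777660939 / 3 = 393592553646.33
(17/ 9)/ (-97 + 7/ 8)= -136/ 6921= -0.02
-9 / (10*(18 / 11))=-0.55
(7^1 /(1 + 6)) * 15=15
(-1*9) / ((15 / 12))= -36 / 5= -7.20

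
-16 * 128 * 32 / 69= -65536 / 69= -949.80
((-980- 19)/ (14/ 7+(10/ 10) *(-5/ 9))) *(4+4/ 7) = -287712/ 91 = -3161.67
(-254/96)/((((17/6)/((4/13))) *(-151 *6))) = 127/400452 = 0.00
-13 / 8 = -1.62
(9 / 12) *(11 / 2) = 4.12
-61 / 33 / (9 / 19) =-1159 / 297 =-3.90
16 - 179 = -163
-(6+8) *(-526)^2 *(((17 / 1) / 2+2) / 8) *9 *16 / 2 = -366042348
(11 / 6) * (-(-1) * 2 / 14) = 11 / 42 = 0.26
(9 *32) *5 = 1440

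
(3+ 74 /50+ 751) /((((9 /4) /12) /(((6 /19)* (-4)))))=-2417536 /475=-5089.55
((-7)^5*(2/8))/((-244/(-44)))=-184877/244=-757.69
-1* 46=-46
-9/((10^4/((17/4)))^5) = -12778713/102400000000000000000000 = -0.00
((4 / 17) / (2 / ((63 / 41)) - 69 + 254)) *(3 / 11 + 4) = 11844 / 2194819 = 0.01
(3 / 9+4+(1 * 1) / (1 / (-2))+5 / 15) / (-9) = -8 / 27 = -0.30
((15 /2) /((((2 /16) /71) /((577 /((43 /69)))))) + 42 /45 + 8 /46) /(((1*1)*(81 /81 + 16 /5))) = 58513182526 /62307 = 939110.89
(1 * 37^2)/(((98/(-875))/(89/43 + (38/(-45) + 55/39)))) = -32215.25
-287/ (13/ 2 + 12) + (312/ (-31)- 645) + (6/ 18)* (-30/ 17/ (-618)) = -4040354974/ 6025191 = -670.58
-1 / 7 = -0.14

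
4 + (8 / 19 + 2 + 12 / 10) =724 / 95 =7.62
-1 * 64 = -64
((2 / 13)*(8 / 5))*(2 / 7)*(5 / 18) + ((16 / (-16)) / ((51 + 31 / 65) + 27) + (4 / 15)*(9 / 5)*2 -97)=-10029993794 / 104442975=-96.03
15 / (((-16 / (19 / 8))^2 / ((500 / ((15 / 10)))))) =225625 / 2048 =110.17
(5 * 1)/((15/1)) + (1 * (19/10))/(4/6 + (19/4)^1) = 667/975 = 0.68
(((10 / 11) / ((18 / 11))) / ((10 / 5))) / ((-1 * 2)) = -5 / 36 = -0.14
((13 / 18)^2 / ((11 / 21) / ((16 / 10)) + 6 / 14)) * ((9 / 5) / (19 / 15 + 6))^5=1257389406 / 1954052422723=0.00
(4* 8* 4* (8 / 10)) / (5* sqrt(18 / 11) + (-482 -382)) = -270336 / 2280835 -256* sqrt(22) / 1368501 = -0.12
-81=-81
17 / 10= 1.70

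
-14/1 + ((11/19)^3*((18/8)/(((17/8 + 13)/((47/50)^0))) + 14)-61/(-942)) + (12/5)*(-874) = -2108.79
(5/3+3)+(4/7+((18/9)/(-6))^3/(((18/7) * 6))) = 106871/20412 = 5.24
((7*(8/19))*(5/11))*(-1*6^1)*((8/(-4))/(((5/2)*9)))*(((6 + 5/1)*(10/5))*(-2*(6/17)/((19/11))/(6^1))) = -19712/18411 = -1.07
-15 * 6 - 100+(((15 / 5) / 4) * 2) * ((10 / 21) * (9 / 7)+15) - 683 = -83259 / 98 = -849.58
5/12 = 0.42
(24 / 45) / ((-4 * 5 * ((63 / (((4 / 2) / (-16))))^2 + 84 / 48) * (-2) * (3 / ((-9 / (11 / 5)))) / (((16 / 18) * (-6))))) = 64 / 167651715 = 0.00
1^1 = 1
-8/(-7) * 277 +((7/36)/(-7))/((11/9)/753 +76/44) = 163195685/515536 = 316.56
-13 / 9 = -1.44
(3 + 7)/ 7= 10/ 7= 1.43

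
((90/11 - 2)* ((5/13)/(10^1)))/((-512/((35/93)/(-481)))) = 595/1637585664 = 0.00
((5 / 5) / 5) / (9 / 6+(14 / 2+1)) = 2 / 95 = 0.02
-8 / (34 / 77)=-308 / 17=-18.12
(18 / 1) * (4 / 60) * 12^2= 864 / 5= 172.80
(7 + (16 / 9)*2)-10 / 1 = 5 / 9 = 0.56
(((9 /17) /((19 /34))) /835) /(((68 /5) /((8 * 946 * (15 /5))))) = 102168 /53941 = 1.89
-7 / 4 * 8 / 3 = -14 / 3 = -4.67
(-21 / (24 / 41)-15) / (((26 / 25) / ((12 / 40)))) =-14.68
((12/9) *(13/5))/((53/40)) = 2.62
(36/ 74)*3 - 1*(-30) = 1164/ 37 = 31.46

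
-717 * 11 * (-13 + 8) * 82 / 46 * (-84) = -135814140 / 23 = -5904962.61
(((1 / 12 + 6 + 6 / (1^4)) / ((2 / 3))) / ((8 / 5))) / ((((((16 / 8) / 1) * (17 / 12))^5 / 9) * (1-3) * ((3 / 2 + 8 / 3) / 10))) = -951345 / 1419857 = -0.67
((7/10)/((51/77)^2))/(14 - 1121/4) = -83006/13850325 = -0.01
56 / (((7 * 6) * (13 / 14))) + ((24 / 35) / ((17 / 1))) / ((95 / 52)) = 3214072 / 2204475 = 1.46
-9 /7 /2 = -9 /14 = -0.64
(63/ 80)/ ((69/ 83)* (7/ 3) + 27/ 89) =465381/ 1325600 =0.35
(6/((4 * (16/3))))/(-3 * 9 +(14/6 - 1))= -27/2464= -0.01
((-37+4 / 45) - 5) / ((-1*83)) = 1886 / 3735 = 0.50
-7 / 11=-0.64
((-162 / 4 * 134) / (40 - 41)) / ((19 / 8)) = 2285.05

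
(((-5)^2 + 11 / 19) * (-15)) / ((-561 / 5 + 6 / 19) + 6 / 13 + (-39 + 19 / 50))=4738500 / 1853027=2.56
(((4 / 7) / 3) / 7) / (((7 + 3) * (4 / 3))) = 1 / 490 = 0.00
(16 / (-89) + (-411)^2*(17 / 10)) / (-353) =-255577313 / 314170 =-813.50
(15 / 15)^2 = 1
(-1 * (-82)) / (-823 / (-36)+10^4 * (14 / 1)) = 2952 / 5040823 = 0.00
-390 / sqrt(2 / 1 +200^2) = -65*sqrt(40002) / 6667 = -1.95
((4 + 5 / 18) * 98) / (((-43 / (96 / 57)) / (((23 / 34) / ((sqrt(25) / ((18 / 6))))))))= -1388464 / 208335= -6.66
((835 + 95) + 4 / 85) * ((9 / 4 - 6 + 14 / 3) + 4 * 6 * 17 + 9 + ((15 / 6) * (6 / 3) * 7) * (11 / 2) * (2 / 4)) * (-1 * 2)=-48776318 / 51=-956398.39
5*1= 5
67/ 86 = 0.78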